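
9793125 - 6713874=3079251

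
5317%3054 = 2263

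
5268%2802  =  2466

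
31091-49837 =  - 18746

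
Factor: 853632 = 2^7*3^3*13^1*19^1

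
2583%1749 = 834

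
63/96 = 21/32= 0.66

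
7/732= 7/732 = 0.01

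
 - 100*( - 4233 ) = 423300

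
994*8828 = 8775032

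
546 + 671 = 1217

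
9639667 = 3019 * 3193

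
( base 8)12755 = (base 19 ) FA8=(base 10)5613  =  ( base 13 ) 272A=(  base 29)6jg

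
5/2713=5/2713 = 0.00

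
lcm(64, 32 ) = 64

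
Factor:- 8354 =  - 2^1 * 4177^1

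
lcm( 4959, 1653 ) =4959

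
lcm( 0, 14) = 0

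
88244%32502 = 23240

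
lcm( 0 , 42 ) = 0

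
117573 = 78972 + 38601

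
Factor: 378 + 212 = 2^1*5^1*59^1 =590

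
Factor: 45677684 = 2^2*13^1*37^1*23741^1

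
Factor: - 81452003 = -81452003^1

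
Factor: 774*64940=2^3*3^2*5^1*17^1*43^1*191^1 =50263560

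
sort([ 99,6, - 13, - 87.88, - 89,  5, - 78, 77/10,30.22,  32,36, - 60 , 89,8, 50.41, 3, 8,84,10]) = [ - 89, - 87.88,-78, - 60, - 13,3,5,  6, 77/10 , 8,8,10,30.22,32,36 , 50.41,84,89,99] 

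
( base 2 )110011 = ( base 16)33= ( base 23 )25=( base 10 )51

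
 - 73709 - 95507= - 169216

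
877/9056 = 877/9056 =0.10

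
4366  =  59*74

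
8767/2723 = 3 + 598/2723 = 3.22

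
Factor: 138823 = 29^1*4787^1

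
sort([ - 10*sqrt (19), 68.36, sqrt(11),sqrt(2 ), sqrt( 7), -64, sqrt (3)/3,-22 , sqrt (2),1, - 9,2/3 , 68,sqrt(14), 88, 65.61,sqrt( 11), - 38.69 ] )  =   [ - 64, - 10*sqrt( 19), - 38.69,-22,-9, sqrt (3)/3,2/3,1, sqrt(2), sqrt( 2),sqrt( 7),sqrt( 11), sqrt(11 ), sqrt (14),  65.61, 68, 68.36, 88 ] 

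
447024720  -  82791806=364232914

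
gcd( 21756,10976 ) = 196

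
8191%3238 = 1715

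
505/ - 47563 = -1+47058/47563 =- 0.01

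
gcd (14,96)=2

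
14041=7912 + 6129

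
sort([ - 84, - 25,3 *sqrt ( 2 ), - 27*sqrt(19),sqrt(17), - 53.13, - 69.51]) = [ - 27*sqrt(19), - 84, - 69.51, - 53.13, - 25,sqrt(17),3*sqrt(2)] 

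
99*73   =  7227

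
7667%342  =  143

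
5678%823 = 740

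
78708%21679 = 13671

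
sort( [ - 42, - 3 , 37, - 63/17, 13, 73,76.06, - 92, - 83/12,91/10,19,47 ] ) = [-92, -42, - 83/12 , - 63/17, - 3,91/10,13,19, 37, 47, 73,76.06]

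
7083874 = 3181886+3901988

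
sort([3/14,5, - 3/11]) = [ -3/11 , 3/14,5] 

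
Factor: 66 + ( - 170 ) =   -  2^3*13^1 =-104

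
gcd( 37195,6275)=5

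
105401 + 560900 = 666301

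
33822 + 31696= 65518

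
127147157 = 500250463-373103306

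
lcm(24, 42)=168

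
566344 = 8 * 70793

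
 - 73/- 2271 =73/2271 = 0.03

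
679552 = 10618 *64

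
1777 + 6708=8485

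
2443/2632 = 349/376 =0.93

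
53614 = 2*26807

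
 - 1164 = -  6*194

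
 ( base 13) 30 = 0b100111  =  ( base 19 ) 21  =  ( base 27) 1c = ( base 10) 39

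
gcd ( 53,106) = 53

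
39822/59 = 39822/59  =  674.95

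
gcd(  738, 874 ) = 2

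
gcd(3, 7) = 1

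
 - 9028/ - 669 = 9028/669 = 13.49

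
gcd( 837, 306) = 9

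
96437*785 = 75703045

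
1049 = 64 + 985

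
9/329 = 9/329= 0.03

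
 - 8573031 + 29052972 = 20479941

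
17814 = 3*5938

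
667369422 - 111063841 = 556305581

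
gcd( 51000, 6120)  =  2040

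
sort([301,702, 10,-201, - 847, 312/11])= [ - 847, - 201, 10, 312/11, 301,702 ]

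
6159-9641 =- 3482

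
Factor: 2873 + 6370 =9243 = 3^2*13^1*79^1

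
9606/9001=1  +  605/9001 = 1.07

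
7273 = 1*7273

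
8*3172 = 25376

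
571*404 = 230684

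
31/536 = 31/536 = 0.06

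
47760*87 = 4155120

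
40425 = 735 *55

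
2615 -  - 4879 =7494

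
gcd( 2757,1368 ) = 3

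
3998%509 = 435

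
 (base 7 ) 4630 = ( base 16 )697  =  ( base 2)11010010111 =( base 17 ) 5e4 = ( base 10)1687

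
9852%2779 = 1515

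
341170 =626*545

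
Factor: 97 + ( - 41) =2^3*7^1 =56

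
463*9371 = 4338773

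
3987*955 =3807585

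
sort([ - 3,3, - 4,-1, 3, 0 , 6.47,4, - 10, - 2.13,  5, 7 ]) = [ - 10, - 4,-3,-2.13, - 1,0,  3, 3,4, 5 , 6.47,7 ] 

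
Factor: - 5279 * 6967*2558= - 94080152494 = - 2^1*1279^1*5279^1*6967^1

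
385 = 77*5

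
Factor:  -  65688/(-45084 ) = 322/221   =  2^1 * 7^1*13^(-1 )*17^(  -  1) * 23^1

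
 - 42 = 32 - 74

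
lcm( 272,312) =10608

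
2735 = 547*5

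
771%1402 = 771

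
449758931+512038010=961796941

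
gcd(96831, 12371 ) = 1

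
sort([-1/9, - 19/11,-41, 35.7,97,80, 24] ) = [ - 41, - 19/11, - 1/9, 24, 35.7, 80, 97]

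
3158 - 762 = 2396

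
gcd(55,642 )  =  1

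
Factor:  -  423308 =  - 2^2*97^1*1091^1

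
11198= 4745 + 6453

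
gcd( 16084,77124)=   4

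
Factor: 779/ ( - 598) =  - 2^( - 1)*13^(  -  1) *19^1*23^( - 1)*41^1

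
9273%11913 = 9273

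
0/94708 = 0 = 0.00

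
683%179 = 146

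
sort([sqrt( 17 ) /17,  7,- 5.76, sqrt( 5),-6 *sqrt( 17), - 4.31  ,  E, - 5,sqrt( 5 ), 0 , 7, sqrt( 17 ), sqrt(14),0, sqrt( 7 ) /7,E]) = [- 6*sqrt( 17), - 5.76, - 5, - 4.31,  0,0, sqrt( 17)/17,  sqrt( 7)/7 , sqrt ( 5 ), sqrt (5 ), E,E , sqrt(14),sqrt( 17 ), 7, 7] 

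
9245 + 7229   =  16474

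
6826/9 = 6826/9=758.44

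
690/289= 2+112/289 =2.39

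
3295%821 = 11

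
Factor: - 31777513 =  -23^1*79^1  *  17489^1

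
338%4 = 2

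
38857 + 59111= 97968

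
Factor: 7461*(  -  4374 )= - 32634414 = -  2^1*3^9*829^1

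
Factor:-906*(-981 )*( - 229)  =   -2^1*3^3*109^1* 151^1 * 229^1= -203531994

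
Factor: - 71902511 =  - 97^1 * 463^1* 1601^1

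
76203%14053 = 5938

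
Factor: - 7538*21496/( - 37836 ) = 40509212/9459 = 2^2*3^(- 2)*1051^(  -  1)*2687^1*3769^1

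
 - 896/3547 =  - 1+2651/3547 = - 0.25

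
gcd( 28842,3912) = 6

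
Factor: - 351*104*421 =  - 2^3*3^3*13^2*421^1 =-  15368184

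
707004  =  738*958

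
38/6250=19/3125 = 0.01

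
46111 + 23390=69501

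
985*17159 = 16901615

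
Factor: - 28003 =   -  41^1*683^1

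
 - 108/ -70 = 54/35  =  1.54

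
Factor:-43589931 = -3^1*7^1*11^1*188701^1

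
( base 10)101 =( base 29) 3e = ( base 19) 56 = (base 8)145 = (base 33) 32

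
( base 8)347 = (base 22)AB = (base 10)231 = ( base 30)7l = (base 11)1A0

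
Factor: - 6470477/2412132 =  - 2^( - 2)*3^(  -  1 )*13^1*201011^ ( - 1 )*497729^1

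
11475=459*25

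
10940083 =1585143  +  9354940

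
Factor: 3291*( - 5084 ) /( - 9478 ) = 2^1*3^1*7^( - 1)*31^1*41^1*677^(-1)*1097^1 =8365722/4739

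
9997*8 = 79976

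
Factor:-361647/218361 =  - 843/509 = - 3^1*281^1*509^( - 1)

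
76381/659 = 115  +  596/659 = 115.90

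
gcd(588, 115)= 1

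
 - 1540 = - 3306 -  - 1766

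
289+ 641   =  930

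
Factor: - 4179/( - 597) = 7^1 = 7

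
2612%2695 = 2612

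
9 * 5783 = 52047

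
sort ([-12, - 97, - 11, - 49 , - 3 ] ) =[  -  97, - 49, - 12, - 11, -3] 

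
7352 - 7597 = -245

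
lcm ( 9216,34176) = 820224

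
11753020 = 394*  29830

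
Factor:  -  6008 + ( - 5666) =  - 2^1  *13^1*449^1 = -11674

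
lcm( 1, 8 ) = 8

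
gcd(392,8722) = 98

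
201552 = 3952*51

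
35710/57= 626 +28/57 = 626.49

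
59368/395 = 150 + 118/395 = 150.30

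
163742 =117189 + 46553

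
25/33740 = 5/6748 =0.00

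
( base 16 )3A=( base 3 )2011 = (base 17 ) 37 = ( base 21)2g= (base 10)58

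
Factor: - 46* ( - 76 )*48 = 2^7 * 3^1* 19^1 *23^1 = 167808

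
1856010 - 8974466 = - 7118456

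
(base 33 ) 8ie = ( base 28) boo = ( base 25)emk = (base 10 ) 9320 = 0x2468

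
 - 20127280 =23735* ( - 848)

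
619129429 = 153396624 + 465732805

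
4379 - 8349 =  - 3970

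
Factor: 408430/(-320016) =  - 204215/160008 = - 2^( - 3)*3^ ( - 1 )*5^1*11^1*47^1*59^( - 1)*79^1*113^( - 1 ) 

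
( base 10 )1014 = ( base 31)11M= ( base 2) 1111110110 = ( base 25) 1fe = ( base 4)33312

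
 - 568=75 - 643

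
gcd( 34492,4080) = 4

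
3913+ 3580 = 7493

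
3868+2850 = 6718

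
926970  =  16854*55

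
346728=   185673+161055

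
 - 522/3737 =-522/3737 = - 0.14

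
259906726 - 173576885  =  86329841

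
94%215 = 94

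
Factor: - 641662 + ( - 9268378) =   -  9910040 = -2^3*5^1*7^1*35393^1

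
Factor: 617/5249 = 29^ (  -  1 ) * 181^( - 1 )  *  617^1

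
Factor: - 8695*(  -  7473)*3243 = 3^2*5^1*23^1*37^1*47^3*53^1 = 210722794605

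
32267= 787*41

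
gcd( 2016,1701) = 63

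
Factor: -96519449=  - 13^2*19^1*30059^1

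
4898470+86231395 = 91129865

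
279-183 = 96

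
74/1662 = 37/831 = 0.04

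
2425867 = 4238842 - 1812975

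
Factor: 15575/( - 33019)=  - 5^2*53^(-1 )= - 25/53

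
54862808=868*63206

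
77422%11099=10828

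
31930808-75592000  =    -  43661192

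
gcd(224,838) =2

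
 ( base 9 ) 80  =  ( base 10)72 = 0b1001000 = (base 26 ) 2k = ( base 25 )2M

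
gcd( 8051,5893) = 83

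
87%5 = 2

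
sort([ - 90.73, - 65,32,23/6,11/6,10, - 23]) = [ - 90.73, - 65, - 23, 11/6, 23/6, 10,32]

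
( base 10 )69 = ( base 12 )59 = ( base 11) 63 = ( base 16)45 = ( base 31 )27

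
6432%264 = 96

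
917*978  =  896826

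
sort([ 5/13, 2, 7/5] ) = [ 5/13,7/5, 2]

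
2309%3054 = 2309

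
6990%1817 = 1539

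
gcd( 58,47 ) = 1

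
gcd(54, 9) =9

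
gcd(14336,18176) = 256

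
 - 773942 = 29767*( - 26)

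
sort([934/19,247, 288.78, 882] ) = [ 934/19,247,288.78, 882] 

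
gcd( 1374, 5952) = 6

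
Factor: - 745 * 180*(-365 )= 2^2*3^2*5^3*73^1*149^1  =  48946500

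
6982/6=1163 + 2/3 =1163.67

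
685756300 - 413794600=271961700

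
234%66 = 36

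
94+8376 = 8470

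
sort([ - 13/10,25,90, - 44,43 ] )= [ - 44, - 13/10,25,43,  90]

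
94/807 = 94/807 = 0.12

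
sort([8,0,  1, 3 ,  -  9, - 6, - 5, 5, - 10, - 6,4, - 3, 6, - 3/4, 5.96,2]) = [ - 10, - 9,-6, - 6,-5 , - 3,  -  3/4 , 0, 1, 2 , 3, 4,5, 5.96, 6, 8]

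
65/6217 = 65/6217 = 0.01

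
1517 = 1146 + 371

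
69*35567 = 2454123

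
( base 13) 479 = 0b1100001000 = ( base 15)36b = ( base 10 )776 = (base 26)13m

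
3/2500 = 3/2500 = 0.00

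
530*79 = 41870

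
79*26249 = 2073671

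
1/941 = 1/941 = 0.00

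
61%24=13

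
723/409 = 1 + 314/409 = 1.77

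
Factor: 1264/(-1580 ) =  - 2^2*5^( - 1 ) = - 4/5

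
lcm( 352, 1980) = 15840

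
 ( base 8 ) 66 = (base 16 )36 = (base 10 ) 54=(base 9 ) 60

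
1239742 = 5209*238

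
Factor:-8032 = - 2^5*251^1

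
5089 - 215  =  4874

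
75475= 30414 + 45061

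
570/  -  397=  - 2  +  224/397 = -1.44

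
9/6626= 9/6626 =0.00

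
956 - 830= 126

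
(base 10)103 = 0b1100111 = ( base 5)403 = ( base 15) 6D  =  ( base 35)2X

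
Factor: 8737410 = 2^1*3^1*5^1 *11^2*29^1  *83^1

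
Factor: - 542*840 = - 2^4*3^1*5^1 * 7^1* 271^1=- 455280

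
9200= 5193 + 4007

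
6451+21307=27758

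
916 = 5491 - 4575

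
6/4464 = 1/744 = 0.00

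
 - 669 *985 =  - 658965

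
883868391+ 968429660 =1852298051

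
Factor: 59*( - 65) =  - 3835 = -5^1 *13^1*59^1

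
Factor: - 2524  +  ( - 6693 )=  -  9217 = -  13^1*709^1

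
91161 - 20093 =71068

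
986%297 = 95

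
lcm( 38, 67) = 2546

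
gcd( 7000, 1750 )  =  1750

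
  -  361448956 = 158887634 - 520336590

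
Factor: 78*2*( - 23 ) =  - 2^2 * 3^1*13^1*23^1 = - 3588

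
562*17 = 9554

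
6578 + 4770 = 11348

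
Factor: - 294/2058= - 7^( - 1) = - 1/7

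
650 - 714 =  - 64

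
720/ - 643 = -2 + 566/643=-  1.12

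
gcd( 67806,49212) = 18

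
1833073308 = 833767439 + 999305869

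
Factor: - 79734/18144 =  - 2^(- 4)*3^( - 3 )*7^( - 1 )*97^1 * 137^1 = -  13289/3024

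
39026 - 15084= 23942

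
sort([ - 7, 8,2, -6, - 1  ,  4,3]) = [-7, - 6, - 1, 2,3,  4,8]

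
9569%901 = 559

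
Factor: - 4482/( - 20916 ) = 3/14= 2^( - 1 )*3^1 *7^( - 1 ) 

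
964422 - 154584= 809838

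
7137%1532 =1009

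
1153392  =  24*48058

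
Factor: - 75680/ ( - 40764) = 2^3*3^(-1)*5^1*11^1* 79^( - 1 ) = 440/237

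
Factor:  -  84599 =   -  31^1*2729^1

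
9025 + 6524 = 15549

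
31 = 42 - 11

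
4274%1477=1320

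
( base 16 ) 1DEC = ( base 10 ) 7660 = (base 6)55244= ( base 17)198A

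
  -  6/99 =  - 1 + 31/33 =- 0.06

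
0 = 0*53055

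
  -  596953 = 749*( - 797)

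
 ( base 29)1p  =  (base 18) 30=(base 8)66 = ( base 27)20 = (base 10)54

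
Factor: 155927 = 241^1*647^1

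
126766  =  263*482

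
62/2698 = 31/1349 = 0.02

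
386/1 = 386 = 386.00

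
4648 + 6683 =11331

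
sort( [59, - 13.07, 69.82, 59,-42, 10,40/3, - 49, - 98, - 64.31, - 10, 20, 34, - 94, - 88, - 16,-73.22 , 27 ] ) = [ - 98, - 94, - 88, - 73.22 , - 64.31, - 49  , - 42, - 16, - 13.07, - 10,10,  40/3,  20 , 27,  34, 59,59,69.82 ] 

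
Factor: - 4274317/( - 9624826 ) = 2^( - 1 )*4274317^1*4812413^ ( - 1)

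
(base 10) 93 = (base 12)79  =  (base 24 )3l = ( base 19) 4H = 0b1011101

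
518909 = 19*27311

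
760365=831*915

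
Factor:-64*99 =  - 6336 =-2^6*3^2*11^1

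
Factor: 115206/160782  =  91/127 = 7^1*13^1 * 127^(-1)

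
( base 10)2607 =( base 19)744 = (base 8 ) 5057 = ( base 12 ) 1613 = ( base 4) 220233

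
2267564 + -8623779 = - 6356215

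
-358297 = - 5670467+5312170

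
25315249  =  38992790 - 13677541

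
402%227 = 175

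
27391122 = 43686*627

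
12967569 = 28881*449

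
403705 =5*80741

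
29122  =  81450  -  52328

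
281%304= 281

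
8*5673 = 45384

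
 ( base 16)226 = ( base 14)2B4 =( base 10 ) 550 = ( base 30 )ia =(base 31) hn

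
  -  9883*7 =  - 69181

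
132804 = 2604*51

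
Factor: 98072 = 2^3*13^1* 23^1*41^1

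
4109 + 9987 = 14096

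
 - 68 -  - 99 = 31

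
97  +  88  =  185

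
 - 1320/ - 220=6 + 0/1=6.00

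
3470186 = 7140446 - 3670260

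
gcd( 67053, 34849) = 1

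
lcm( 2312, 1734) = 6936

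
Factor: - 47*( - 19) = 19^1*47^1 = 893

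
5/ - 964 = - 1 + 959/964 = -  0.01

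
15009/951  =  15 + 248/317 = 15.78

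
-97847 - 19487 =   -  117334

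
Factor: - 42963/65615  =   - 3^1  *5^(  -  1)*11^( - 1 )*1193^( - 1)*14321^1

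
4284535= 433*9895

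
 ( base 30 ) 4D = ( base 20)6d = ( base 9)157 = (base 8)205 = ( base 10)133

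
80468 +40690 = 121158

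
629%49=41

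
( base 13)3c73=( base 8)21011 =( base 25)DND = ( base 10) 8713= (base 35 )73x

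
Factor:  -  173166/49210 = - 651/185 = -3^1*5^(- 1 )*7^1*31^1* 37^( - 1 )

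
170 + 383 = 553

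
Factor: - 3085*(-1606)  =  4954510 =2^1*5^1*11^1*73^1*617^1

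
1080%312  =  144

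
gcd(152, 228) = 76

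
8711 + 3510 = 12221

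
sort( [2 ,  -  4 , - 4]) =[-4, - 4 , 2]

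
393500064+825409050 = 1218909114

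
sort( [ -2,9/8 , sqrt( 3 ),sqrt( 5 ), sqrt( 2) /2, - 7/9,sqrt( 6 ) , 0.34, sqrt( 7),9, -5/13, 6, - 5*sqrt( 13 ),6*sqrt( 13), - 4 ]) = [ - 5 * sqrt (13 ), - 4, - 2, - 7/9,-5/13,0.34, sqrt (2) /2, 9/8,  sqrt (3 ) , sqrt( 5 ), sqrt( 6),sqrt(7) , 6 , 9,  6*sqrt( 13 ) ]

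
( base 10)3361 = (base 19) 95H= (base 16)d21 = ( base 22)6KH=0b110100100001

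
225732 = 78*2894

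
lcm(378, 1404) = 9828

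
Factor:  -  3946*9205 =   -  2^1*5^1 * 7^1*263^1*1973^1  =  - 36322930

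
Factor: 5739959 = 41^1*139999^1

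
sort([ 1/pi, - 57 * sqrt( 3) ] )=[ - 57 * sqrt( 3 ),1/pi ] 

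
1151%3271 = 1151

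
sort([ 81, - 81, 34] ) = [ - 81,34,81 ] 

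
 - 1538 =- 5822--4284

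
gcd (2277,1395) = 9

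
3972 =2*1986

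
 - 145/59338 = -1  +  59193/59338= - 0.00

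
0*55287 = 0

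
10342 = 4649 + 5693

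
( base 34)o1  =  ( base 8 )1461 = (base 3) 1010021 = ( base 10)817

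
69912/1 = 69912= 69912.00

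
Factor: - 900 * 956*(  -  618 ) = 531727200 = 2^5*3^3*5^2*103^1*239^1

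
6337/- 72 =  - 89 + 71/72 = - 88.01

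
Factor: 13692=2^2*3^1*7^1 *163^1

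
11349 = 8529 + 2820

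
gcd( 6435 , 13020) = 15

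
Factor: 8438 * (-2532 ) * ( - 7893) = 2^3*3^3*211^1*877^1*4219^1 = 168634071288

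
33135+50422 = 83557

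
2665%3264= 2665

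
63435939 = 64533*983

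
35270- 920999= - 885729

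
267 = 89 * 3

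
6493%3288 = 3205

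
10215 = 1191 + 9024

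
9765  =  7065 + 2700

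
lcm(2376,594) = 2376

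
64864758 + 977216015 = 1042080773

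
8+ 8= 16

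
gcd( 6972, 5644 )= 332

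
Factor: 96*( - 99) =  - 2^5 * 3^3*11^1 = -  9504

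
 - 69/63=  -  2  +  19/21 = - 1.10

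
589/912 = 31/48 = 0.65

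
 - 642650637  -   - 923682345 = 281031708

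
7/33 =7/33= 0.21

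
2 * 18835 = 37670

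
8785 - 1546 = 7239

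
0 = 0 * 61872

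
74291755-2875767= 71415988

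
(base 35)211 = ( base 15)b0b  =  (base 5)34421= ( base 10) 2486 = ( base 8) 4666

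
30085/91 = 330 + 55/91 = 330.60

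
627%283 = 61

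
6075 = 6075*1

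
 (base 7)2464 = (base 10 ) 928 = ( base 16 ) 3a0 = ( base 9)1241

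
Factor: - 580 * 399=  - 231420 = - 2^2*3^1*5^1*7^1*19^1*29^1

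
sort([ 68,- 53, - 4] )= [-53, - 4 , 68]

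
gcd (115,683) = 1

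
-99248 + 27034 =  - 72214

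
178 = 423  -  245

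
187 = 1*187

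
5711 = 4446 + 1265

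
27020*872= 23561440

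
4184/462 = 2092/231  =  9.06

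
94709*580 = 54931220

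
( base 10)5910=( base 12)3506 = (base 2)1011100010110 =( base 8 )13426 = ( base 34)53S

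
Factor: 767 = 13^1*59^1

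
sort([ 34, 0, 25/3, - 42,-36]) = [ - 42, - 36, 0,  25/3,34]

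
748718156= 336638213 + 412079943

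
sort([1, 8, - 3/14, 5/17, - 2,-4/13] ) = [-2,-4/13  ,-3/14,5/17, 1,8]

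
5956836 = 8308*717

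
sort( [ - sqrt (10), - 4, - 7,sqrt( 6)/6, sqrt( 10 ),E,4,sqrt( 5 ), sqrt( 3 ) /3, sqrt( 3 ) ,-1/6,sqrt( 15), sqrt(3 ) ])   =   [ - 7, - 4, - sqrt( 10) , - 1/6, sqrt(6 ) /6,  sqrt( 3 )/3, sqrt(3 ) , sqrt( 3),sqrt ( 5 ), E, sqrt( 10),  sqrt(15), 4] 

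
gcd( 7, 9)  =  1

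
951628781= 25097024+926531757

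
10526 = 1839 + 8687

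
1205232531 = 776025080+429207451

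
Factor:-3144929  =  -673^1 * 4673^1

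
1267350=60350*21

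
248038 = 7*35434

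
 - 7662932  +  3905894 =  - 3757038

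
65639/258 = 65639/258 = 254.41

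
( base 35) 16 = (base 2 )101001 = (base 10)41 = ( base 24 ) 1H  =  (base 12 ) 35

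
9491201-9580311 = - 89110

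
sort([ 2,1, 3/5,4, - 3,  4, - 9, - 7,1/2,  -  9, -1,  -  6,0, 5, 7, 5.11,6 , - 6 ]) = [  -  9, - 9,  -  7, - 6,  -  6,-3 ,- 1,  0,1/2,3/5,1,  2,4,4,5,5.11, 6 , 7]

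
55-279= - 224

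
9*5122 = 46098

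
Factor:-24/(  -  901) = 2^3 * 3^1 * 17^( - 1) * 53^( - 1) 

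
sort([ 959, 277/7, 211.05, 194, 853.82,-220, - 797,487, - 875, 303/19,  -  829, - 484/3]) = [-875,-829, - 797,-220, - 484/3,303/19, 277/7,  194, 211.05,487,853.82,  959 ] 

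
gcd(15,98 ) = 1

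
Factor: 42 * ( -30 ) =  - 2^2*3^2 * 5^1*7^1 = - 1260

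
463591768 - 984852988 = - 521261220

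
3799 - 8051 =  - 4252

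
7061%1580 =741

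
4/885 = 4/885 = 0.00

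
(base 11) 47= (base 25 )21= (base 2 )110011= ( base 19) 2d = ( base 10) 51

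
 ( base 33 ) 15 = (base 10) 38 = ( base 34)14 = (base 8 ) 46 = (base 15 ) 28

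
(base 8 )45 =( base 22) 1F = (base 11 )34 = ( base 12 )31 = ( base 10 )37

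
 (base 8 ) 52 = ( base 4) 222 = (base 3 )1120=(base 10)42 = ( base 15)2C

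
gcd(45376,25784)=8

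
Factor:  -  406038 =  - 2^1 * 3^1*31^1 * 37^1*59^1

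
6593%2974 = 645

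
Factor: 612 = 2^2*3^2*17^1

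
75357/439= 171 + 288/439 = 171.66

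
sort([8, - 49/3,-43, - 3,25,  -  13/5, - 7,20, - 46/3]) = [ - 43,-49/3, - 46/3, - 7, - 3, - 13/5,8, 20,  25]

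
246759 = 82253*3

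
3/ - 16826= - 3/16826 = -  0.00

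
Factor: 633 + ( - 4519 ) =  - 3886 = - 2^1*29^1*67^1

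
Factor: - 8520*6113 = - 52082760= -2^3*3^1 * 5^1 * 71^1*6113^1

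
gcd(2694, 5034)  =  6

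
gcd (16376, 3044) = 4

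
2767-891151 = -888384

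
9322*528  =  4922016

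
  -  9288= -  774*12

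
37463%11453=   3104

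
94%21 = 10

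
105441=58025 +47416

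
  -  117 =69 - 186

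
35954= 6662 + 29292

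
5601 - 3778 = 1823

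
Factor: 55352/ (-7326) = -2^2*3^( - 2 )*17^1 = -68/9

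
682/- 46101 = -1 + 4129/4191=- 0.01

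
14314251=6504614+7809637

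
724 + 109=833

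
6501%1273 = 136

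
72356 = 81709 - 9353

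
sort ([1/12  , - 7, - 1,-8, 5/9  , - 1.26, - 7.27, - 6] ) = [-8, - 7.27, - 7, - 6 , - 1.26, - 1,1/12,5/9 ]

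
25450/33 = 25450/33 = 771.21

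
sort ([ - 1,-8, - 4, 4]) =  [-8, -4, - 1, 4 ] 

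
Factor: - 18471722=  - 2^1*31^1 * 297931^1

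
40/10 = 4 = 4.00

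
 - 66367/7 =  - 9481  =  - 9481.00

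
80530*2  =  161060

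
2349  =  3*783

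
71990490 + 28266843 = 100257333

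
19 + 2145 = 2164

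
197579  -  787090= - 589511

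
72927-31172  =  41755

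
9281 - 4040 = 5241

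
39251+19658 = 58909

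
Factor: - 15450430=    - 2^1*5^1 *1545043^1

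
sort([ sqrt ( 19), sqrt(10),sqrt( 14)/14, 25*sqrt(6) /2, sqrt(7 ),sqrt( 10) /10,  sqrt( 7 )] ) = [sqrt( 14 )/14, sqrt( 10 )/10, sqrt(7 ), sqrt(7),sqrt(10 ),sqrt(19 ),25*sqrt(6) /2] 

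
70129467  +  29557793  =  99687260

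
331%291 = 40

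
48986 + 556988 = 605974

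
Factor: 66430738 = 2^1 * 11^1*3019579^1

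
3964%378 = 184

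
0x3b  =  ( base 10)59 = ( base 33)1q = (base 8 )73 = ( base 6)135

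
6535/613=6535/613 = 10.66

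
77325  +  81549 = 158874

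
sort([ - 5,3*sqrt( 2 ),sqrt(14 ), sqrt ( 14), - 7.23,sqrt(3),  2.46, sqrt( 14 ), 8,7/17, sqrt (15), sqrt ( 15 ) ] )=[ - 7.23, - 5,7/17, sqrt(3 ), 2.46 , sqrt(14),  sqrt( 14), sqrt( 14 ) , sqrt (15), sqrt ( 15 ),3*sqrt(2 ),8 ] 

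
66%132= 66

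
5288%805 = 458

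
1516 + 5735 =7251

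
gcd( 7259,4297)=1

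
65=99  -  34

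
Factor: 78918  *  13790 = 1088279220 = 2^2*3^1 * 5^1 * 7^2*  197^1*1879^1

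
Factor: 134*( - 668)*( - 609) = 2^3*3^1*7^1*29^1*67^1 * 167^1 = 54512808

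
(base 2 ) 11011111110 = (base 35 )1g5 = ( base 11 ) 1388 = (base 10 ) 1790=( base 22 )3f8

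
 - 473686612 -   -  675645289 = 201958677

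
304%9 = 7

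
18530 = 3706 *5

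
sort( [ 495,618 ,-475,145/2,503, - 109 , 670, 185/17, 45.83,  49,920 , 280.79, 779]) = [ - 475,-109,185/17,45.83,49,145/2,280.79, 495, 503,  618, 670, 779,920 ] 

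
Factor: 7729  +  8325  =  16054 = 2^1*23^1*349^1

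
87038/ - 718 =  - 122+279/359=- 121.22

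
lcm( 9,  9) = 9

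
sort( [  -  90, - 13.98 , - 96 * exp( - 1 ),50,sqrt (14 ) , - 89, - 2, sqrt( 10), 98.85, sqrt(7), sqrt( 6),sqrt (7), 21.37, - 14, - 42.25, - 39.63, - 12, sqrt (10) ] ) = [ - 90 , - 89, - 42.25, - 39.63, - 96*exp(-1), - 14 , - 13.98,-12,-2, sqrt(6),sqrt (7),sqrt(7),sqrt ( 10),sqrt( 10), sqrt( 14), 21.37, 50, 98.85]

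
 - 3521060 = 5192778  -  8713838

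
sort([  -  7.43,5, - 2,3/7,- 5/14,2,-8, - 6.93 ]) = [- 8, - 7.43, - 6.93, - 2, -5/14, 3/7,2,5 ] 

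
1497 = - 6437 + 7934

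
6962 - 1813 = 5149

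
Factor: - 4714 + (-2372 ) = - 2^1*3^1*1181^1 = - 7086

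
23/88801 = 23/88801 = 0.00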